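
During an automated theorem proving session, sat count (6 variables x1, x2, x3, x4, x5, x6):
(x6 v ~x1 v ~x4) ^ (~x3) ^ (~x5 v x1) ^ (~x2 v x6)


CNF with 4 clauses over 6 vars (64 assignments).
An assignment satisfies CNF iff every clause has >=1 true literal.
Check each row (bits = x1,x2,x3,x4,x5,x6; clause T/F shown):
  row 0 [000000]: clauses=TTTT -> 1
  row 1 [000001]: clauses=TTTT -> 1
  row 2 [000010]: clauses=TTFT -> 0
  row 3 [000011]: clauses=TTFT -> 0
  row 4 [000100]: clauses=TTTT -> 1
  (every remaining row is evaluated the same way; all 64 results are listed next)
Full result column, 8 rows per line (x1,x2,x3 fixed per line; x4,x5,x6 runs 000..111 left to right):
  rows 0-7 [x1,x2,x3=000]: 11001100  (ones: 4)
  rows 8-15 [x1,x2,x3=001]: 00000000  (ones: 0)
  rows 16-23 [x1,x2,x3=010]: 01000100  (ones: 2)
  rows 24-31 [x1,x2,x3=011]: 00000000  (ones: 0)
  rows 32-39 [x1,x2,x3=100]: 11110101  (ones: 6)
  rows 40-47 [x1,x2,x3=101]: 00000000  (ones: 0)
  rows 48-55 [x1,x2,x3=110]: 01010101  (ones: 4)
  rows 56-63 [x1,x2,x3=111]: 00000000  (ones: 0)
Satisfying assignments = 4+0+2+0+6+0+4+0 = 16

16


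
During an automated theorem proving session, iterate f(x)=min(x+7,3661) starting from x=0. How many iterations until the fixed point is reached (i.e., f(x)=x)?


Step 1: x=0, cap=3661, increment=7
Step 2: x grows by 7 each step until capped at 3661; fixed point is x=3661
Step 3: iterations = ceil(3661/7) = 523

523


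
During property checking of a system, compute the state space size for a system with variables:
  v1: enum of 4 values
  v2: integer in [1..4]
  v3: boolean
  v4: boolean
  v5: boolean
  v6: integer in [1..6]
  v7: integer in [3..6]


State space = product of domain sizes of all variables.
Domain sizes:
  v1 (enum of 4 values): 4
  v2 (integer in [1..4]): 4
  v3 (boolean): 2
  v4 (boolean): 2
  v5 (boolean): 2
  v6 (integer in [1..6]): 6
  v7 (integer in [3..6]): 4
Product = 4 * 4 * 2 * 2 * 2 * 6 * 4 = 3072

3072


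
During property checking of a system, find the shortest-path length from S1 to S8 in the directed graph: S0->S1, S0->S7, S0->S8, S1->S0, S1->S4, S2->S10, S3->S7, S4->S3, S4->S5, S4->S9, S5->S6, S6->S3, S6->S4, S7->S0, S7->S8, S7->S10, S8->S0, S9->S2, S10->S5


BFS layer-by-layer from S1:
  dist 0: {S1}
  dist 1: {S0, S4}
  dist 2: {S3, S5, S7, S8, S9}
  -> S8 reached at distance 2
Shortest path length = 2

2


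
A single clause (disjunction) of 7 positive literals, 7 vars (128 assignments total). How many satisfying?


Step 1: Total=2^7=128
Step 2: Unsat when all 7 false: 2^0=1
Step 3: Sat=128-1=127

127


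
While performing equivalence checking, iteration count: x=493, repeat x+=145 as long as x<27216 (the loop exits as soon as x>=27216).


Step 1: x goes from 493 toward 27216 by 145; the body runs while x<27216, so iterations = ceil((bound-start)/step)
Step 2: Distance=26723
Step 3: ceil(26723/145)=185

185


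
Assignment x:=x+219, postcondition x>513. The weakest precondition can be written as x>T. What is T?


Formula: wp(x:=E, P) = P[E/x] (substitute E for x in postcondition)
Step 1: Postcondition: x>513
Step 2: Substitute x+219 for x: x+219>513
Step 3: Solve for x: x > 513-219 = 294

294


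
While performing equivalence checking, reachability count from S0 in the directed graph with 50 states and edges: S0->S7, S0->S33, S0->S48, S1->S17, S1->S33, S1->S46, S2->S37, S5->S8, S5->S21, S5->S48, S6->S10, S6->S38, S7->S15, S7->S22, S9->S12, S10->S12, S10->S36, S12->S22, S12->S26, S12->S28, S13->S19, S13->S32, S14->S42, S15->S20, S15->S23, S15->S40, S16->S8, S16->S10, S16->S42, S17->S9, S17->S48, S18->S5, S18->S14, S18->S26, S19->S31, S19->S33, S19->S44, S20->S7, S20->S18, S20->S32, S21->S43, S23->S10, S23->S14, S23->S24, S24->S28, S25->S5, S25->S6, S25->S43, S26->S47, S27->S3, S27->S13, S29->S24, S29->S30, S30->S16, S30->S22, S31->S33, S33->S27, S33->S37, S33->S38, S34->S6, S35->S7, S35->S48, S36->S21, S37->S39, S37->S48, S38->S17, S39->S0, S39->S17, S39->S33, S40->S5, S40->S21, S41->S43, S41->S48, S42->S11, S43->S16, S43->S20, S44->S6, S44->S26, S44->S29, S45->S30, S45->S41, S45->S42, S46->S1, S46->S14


BFS from S0:
  layer 0: {S0}
  layer 1: {S7, S33, S48}
  layer 2: {S15, S22, S27, S37, S38}
  layer 3: {S3, S13, S17, S20, S23, S39, S40}
  layer 4: {S5, S9, S10, S14, S18, S19, S21, S24, S32}
  layer 5: {S8, S12, S26, S28, S31, S36, S42, S43, S44}
  layer 6: {S6, S11, S16, S29, S47}
  layer 7: {S30}
Reachable set: {S0, S3, S5, S6, S7, S8, S9, S10, S11, S12, S13, S14, S15, S16, S17, S18, S19, S20, S21, S22, S23, S24, S26, S27, S28, S29, S30, S31, S32, S33, S36, S37, S38, S39, S40, S42, S43, S44, S47, S48}
Count = 40

40


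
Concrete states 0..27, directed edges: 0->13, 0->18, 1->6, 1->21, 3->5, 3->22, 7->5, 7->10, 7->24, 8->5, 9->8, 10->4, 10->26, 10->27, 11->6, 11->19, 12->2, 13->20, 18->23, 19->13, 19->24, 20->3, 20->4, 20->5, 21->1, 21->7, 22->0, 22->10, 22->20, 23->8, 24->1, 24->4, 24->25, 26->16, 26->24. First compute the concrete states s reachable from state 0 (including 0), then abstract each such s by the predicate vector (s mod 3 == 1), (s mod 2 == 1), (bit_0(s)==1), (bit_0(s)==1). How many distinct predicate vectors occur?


BFS from 0:
Concrete reachable: {0, 1, 3, 4, 5, 6, 7, 8, 10, 13, 16, 18, 20, 21, 22, 23, 24, 25, 26, 27}
Abstract via predicates (s mod 3 == 1), (s mod 2 == 1), (bit_0(s)==1), (bit_0(s)==1):
  (0,0,0,0) <- {0, 6, 8, 18, 20, 24, 26}
  (0,1,1,1) <- {3, 5, 21, 23, 27}
  (1,0,0,0) <- {4, 10, 16, 22}
  (1,1,1,1) <- {1, 7, 13, 25}
Distinct abstract states = 4

4


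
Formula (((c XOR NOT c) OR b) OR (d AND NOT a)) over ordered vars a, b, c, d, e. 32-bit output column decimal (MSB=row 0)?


Formula: (((c XOR NOT c) OR b) OR (d AND NOT a)) over a, b, c, d, e (32 rows)
Evaluate each row (bits = a,b,c,d,e, MSB first):
  row 0 [00000]: (((0 XOR NOT 0) OR 0) OR (0 AND NOT 0)) -> 1
  row 1 [00001]: (((0 XOR NOT 0) OR 0) OR (0 AND NOT 0)) -> 1
  row 2 [00010]: (((0 XOR NOT 0) OR 0) OR (1 AND NOT 0)) -> 1
  row 3 [00011]: (((0 XOR NOT 0) OR 0) OR (1 AND NOT 0)) -> 1
  row 4 [00100]: (((1 XOR NOT 1) OR 0) OR (0 AND NOT 0)) -> 1
  row 5 [00101]: (((1 XOR NOT 1) OR 0) OR (0 AND NOT 0)) -> 1
  row 6 [00110]: (((1 XOR NOT 1) OR 0) OR (1 AND NOT 0)) -> 1
  row 7 [00111]: (((1 XOR NOT 1) OR 0) OR (1 AND NOT 0)) -> 1
  row 8 [01000]: (((0 XOR NOT 0) OR 1) OR (0 AND NOT 0)) -> 1
  row 9 [01001]: (((0 XOR NOT 0) OR 1) OR (0 AND NOT 0)) -> 1
  row 10 [01010]: (((0 XOR NOT 0) OR 1) OR (1 AND NOT 0)) -> 1
  row 11 [01011]: (((0 XOR NOT 0) OR 1) OR (1 AND NOT 0)) -> 1
  row 12 [01100]: (((1 XOR NOT 1) OR 1) OR (0 AND NOT 0)) -> 1
  row 13 [01101]: (((1 XOR NOT 1) OR 1) OR (0 AND NOT 0)) -> 1
  row 14 [01110]: (((1 XOR NOT 1) OR 1) OR (1 AND NOT 0)) -> 1
  row 15 [01111]: (((1 XOR NOT 1) OR 1) OR (1 AND NOT 0)) -> 1
  row 16 [10000]: (((0 XOR NOT 0) OR 0) OR (0 AND NOT 1)) -> 1
  row 17 [10001]: (((0 XOR NOT 0) OR 0) OR (0 AND NOT 1)) -> 1
  row 18 [10010]: (((0 XOR NOT 0) OR 0) OR (1 AND NOT 1)) -> 1
  row 19 [10011]: (((0 XOR NOT 0) OR 0) OR (1 AND NOT 1)) -> 1
  row 20 [10100]: (((1 XOR NOT 1) OR 0) OR (0 AND NOT 1)) -> 1
  row 21 [10101]: (((1 XOR NOT 1) OR 0) OR (0 AND NOT 1)) -> 1
  row 22 [10110]: (((1 XOR NOT 1) OR 0) OR (1 AND NOT 1)) -> 1
  row 23 [10111]: (((1 XOR NOT 1) OR 0) OR (1 AND NOT 1)) -> 1
  row 24 [11000]: (((0 XOR NOT 0) OR 1) OR (0 AND NOT 1)) -> 1
  row 25 [11001]: (((0 XOR NOT 0) OR 1) OR (0 AND NOT 1)) -> 1
  row 26 [11010]: (((0 XOR NOT 0) OR 1) OR (1 AND NOT 1)) -> 1
  row 27 [11011]: (((0 XOR NOT 0) OR 1) OR (1 AND NOT 1)) -> 1
  row 28 [11100]: (((1 XOR NOT 1) OR 1) OR (0 AND NOT 1)) -> 1
  row 29 [11101]: (((1 XOR NOT 1) OR 1) OR (0 AND NOT 1)) -> 1
  row 30 [11110]: (((1 XOR NOT 1) OR 1) OR (1 AND NOT 1)) -> 1
  row 31 [11111]: (((1 XOR NOT 1) OR 1) OR (1 AND NOT 1)) -> 1
Full result column, 4 rows per line (a,b,c fixed per line; d,e runs 00..11 left to right):
  rows 0-3 [a,b,c=000]: 1111  = hex F
  rows 4-7 [a,b,c=001]: 1111  = hex F
  rows 8-11 [a,b,c=010]: 1111  = hex F
  rows 12-15 [a,b,c=011]: 1111  = hex F
  rows 16-19 [a,b,c=100]: 1111  = hex F
  rows 20-23 [a,b,c=101]: 1111  = hex F
  rows 24-27 [a,b,c=110]: 1111  = hex F
  rows 28-31 [a,b,c=111]: 1111  = hex F
Output column (row 0 .. row 31) = 11111111111111111111111111111111
Output column grouped in 4s = 1111 1111 1111 1111 1111 1111 1111 1111 = 0xFFFFFFFF
Convert to decimal digit by digit (value = value*16 + digit):
  F -> 15
  15*16 + 15 (F) = 255
  255*16 + 15 (F) = 4095
  4095*16 + 15 (F) = 65535
  65535*16 + 15 (F) = 1048575
  1048575*16 + 15 (F) = 16777215
  16777215*16 + 15 (F) = 268435455
  268435455*16 + 15 (F) = 4294967295
Decimal = 4294967295

4294967295


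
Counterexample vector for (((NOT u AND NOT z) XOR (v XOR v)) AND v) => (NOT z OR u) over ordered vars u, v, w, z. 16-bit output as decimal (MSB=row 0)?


F1 = (((NOT u AND NOT z) XOR (v XOR v)) AND v)
F2 = (NOT z OR u)
Counterexample to F1=>F2 is where F1=1 and F2=0.
Evaluate each row (bits = u,v,w,z, MSB first):
  row 0 [0000]: F1=0 F2=1 -> F1&~F2 -> 0
  row 1 [0001]: F1=0 F2=0 -> F1&~F2 -> 0
  row 2 [0010]: F1=0 F2=1 -> F1&~F2 -> 0
  row 3 [0011]: F1=0 F2=0 -> F1&~F2 -> 0
  row 4 [0100]: F1=1 F2=1 -> F1&~F2 -> 0
  row 5 [0101]: F1=0 F2=0 -> F1&~F2 -> 0
  row 6 [0110]: F1=1 F2=1 -> F1&~F2 -> 0
  row 7 [0111]: F1=0 F2=0 -> F1&~F2 -> 0
  row 8 [1000]: F1=0 F2=1 -> F1&~F2 -> 0
  row 9 [1001]: F1=0 F2=1 -> F1&~F2 -> 0
  row 10 [1010]: F1=0 F2=1 -> F1&~F2 -> 0
  row 11 [1011]: F1=0 F2=1 -> F1&~F2 -> 0
  row 12 [1100]: F1=0 F2=1 -> F1&~F2 -> 0
  row 13 [1101]: F1=0 F2=1 -> F1&~F2 -> 0
  row 14 [1110]: F1=0 F2=1 -> F1&~F2 -> 0
  row 15 [1111]: F1=0 F2=1 -> F1&~F2 -> 0
Full result column, 4 rows per line (u,v fixed per line; w,z runs 00..11 left to right):
  rows 0-3 [u,v=00]: 0000  = hex 0
  rows 4-7 [u,v=01]: 0000  = hex 0
  rows 8-11 [u,v=10]: 0000  = hex 0
  rows 12-15 [u,v=11]: 0000  = hex 0
Counterexample vector (row 0 .. row 15) = 0000000000000000
Output column grouped in 4s = 0000 0000 0000 0000 = 0x0000
Convert to decimal digit by digit (value = value*16 + digit):
  0 -> 0
  0*16 + 0 = 0
  0*16 + 0 = 0
  0*16 + 0 = 0
Decimal = 0

0


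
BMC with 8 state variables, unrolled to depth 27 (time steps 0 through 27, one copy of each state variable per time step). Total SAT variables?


BMC unrolls to depth k, creating one copy of each state var for steps 0..k.
Step count = 27 + 1 = 28 (steps 0 through 27)
Vars per step = 8
Total = 8 * 28 = 224

224


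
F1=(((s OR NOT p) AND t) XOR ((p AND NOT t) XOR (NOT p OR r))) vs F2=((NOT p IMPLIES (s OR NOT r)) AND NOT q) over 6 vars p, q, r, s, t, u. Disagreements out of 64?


F1 = (((s OR NOT p) AND t) XOR ((p AND NOT t) XOR (NOT p OR r)))
F2 = ((NOT p IMPLIES (s OR NOT r)) AND NOT q)
Evaluate both on each of 64 rows (bits = p,q,r,s,t,u):
  row 0 [000000]: F1=1 F2=1 -> 0
  row 1 [000001]: F1=1 F2=1 -> 0
  row 2 [000010]: F1=0 F2=1 (differ) -> 1
  row 3 [000011]: F1=0 F2=1 (differ) -> 1
  row 4 [000100]: F1=1 F2=1 -> 0
  (every remaining row is evaluated the same way; all 64 results are listed next)
Full result column, 8 rows per line (p,q,r fixed per line; s,t,u runs 000..111 left to right):
  rows 0-7 [p,q,r=000]: 00110011  (ones: 4)
  rows 8-15 [p,q,r=001]: 11000011  (ones: 4)
  rows 16-23 [p,q,r=010]: 11001100  (ones: 4)
  rows 24-31 [p,q,r=011]: 11001100  (ones: 4)
  rows 32-39 [p,q,r=100]: 00110000  (ones: 2)
  rows 40-47 [p,q,r=101]: 11001111  (ones: 6)
  rows 48-55 [p,q,r=110]: 11001111  (ones: 6)
  rows 56-63 [p,q,r=111]: 00110000  (ones: 2)
Disagreements = 4+4+4+4+2+6+6+2 = 32

32


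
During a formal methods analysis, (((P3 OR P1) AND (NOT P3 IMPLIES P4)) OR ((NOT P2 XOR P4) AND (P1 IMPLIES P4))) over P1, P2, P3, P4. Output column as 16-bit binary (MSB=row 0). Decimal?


Formula: (((P3 OR P1) AND (NOT P3 IMPLIES P4)) OR ((NOT P2 XOR P4) AND (P1 IMPLIES P4))) over P1, P2, P3, P4 (16 rows)
Evaluate each row (bits = P1,P2,P3,P4, MSB first):
  row 0 [0000]: (((0 OR 0) AND (NOT 0 IMPLIES 0)) OR ((NOT 0 XOR 0) AND (0 IMPLIES 0))) -> 1
  row 1 [0001]: (((0 OR 0) AND (NOT 0 IMPLIES 1)) OR ((NOT 0 XOR 1) AND (0 IMPLIES 1))) -> 0
  row 2 [0010]: (((1 OR 0) AND (NOT 1 IMPLIES 0)) OR ((NOT 0 XOR 0) AND (0 IMPLIES 0))) -> 1
  row 3 [0011]: (((1 OR 0) AND (NOT 1 IMPLIES 1)) OR ((NOT 0 XOR 1) AND (0 IMPLIES 1))) -> 1
  row 4 [0100]: (((0 OR 0) AND (NOT 0 IMPLIES 0)) OR ((NOT 1 XOR 0) AND (0 IMPLIES 0))) -> 0
  row 5 [0101]: (((0 OR 0) AND (NOT 0 IMPLIES 1)) OR ((NOT 1 XOR 1) AND (0 IMPLIES 1))) -> 1
  row 6 [0110]: (((1 OR 0) AND (NOT 1 IMPLIES 0)) OR ((NOT 1 XOR 0) AND (0 IMPLIES 0))) -> 1
  row 7 [0111]: (((1 OR 0) AND (NOT 1 IMPLIES 1)) OR ((NOT 1 XOR 1) AND (0 IMPLIES 1))) -> 1
  row 8 [1000]: (((0 OR 1) AND (NOT 0 IMPLIES 0)) OR ((NOT 0 XOR 0) AND (1 IMPLIES 0))) -> 0
  row 9 [1001]: (((0 OR 1) AND (NOT 0 IMPLIES 1)) OR ((NOT 0 XOR 1) AND (1 IMPLIES 1))) -> 1
  row 10 [1010]: (((1 OR 1) AND (NOT 1 IMPLIES 0)) OR ((NOT 0 XOR 0) AND (1 IMPLIES 0))) -> 1
  row 11 [1011]: (((1 OR 1) AND (NOT 1 IMPLIES 1)) OR ((NOT 0 XOR 1) AND (1 IMPLIES 1))) -> 1
  row 12 [1100]: (((0 OR 1) AND (NOT 0 IMPLIES 0)) OR ((NOT 1 XOR 0) AND (1 IMPLIES 0))) -> 0
  row 13 [1101]: (((0 OR 1) AND (NOT 0 IMPLIES 1)) OR ((NOT 1 XOR 1) AND (1 IMPLIES 1))) -> 1
  row 14 [1110]: (((1 OR 1) AND (NOT 1 IMPLIES 0)) OR ((NOT 1 XOR 0) AND (1 IMPLIES 0))) -> 1
  row 15 [1111]: (((1 OR 1) AND (NOT 1 IMPLIES 1)) OR ((NOT 1 XOR 1) AND (1 IMPLIES 1))) -> 1
Full result column, 4 rows per line (P1,P2 fixed per line; P3,P4 runs 00..11 left to right):
  rows 0-3 [P1,P2=00]: 1011  = hex B
  rows 4-7 [P1,P2=01]: 0111  = hex 7
  rows 8-11 [P1,P2=10]: 0111  = hex 7
  rows 12-15 [P1,P2=11]: 0111  = hex 7
Output column (row 0 .. row 15) = 1011011101110111
Output column grouped in 4s = 1011 0111 0111 0111 = 0xB777
Convert to decimal digit by digit (value = value*16 + digit):
  B -> 11
  11*16 + 7 = 183
  183*16 + 7 = 2935
  2935*16 + 7 = 46967
Decimal = 46967

46967


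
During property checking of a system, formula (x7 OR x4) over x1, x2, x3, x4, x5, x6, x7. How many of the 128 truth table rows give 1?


Formula: (x7 OR x4) over 7 vars (128 rows)
Evaluate each row (x1, x2, x3, x4, x5, x6, x7 as bits, MSB first):
  row 0 [0000000]: (0 OR 0) -> 0
  row 1 [0000001]: (1 OR 0) -> 1
  row 2 [0000010]: (0 OR 0) -> 0
  row 3 [0000011]: (1 OR 0) -> 1
  row 4 [0000100]: (0 OR 0) -> 0
  (every remaining row is evaluated the same way; all 128 results are listed next)
Full result column, 8 rows per line (x1,x2,x3,x4 fixed per line; x5,x6,x7 runs 000..111 left to right):
  rows 0-7 [x1,x2,x3,x4=0000]: 01010101  (ones: 4)
  rows 8-15 [x1,x2,x3,x4=0001]: 11111111  (ones: 8)
  rows 16-23 [x1,x2,x3,x4=0010]: 01010101  (ones: 4)
  rows 24-31 [x1,x2,x3,x4=0011]: 11111111  (ones: 8)
  rows 32-39 [x1,x2,x3,x4=0100]: 01010101  (ones: 4)
  rows 40-47 [x1,x2,x3,x4=0101]: 11111111  (ones: 8)
  rows 48-55 [x1,x2,x3,x4=0110]: 01010101  (ones: 4)
  rows 56-63 [x1,x2,x3,x4=0111]: 11111111  (ones: 8)
  rows 64-71 [x1,x2,x3,x4=1000]: 01010101  (ones: 4)
  rows 72-79 [x1,x2,x3,x4=1001]: 11111111  (ones: 8)
  rows 80-87 [x1,x2,x3,x4=1010]: 01010101  (ones: 4)
  rows 88-95 [x1,x2,x3,x4=1011]: 11111111  (ones: 8)
  rows 96-103 [x1,x2,x3,x4=1100]: 01010101  (ones: 4)
  rows 104-111 [x1,x2,x3,x4=1101]: 11111111  (ones: 8)
  rows 112-119 [x1,x2,x3,x4=1110]: 01010101  (ones: 4)
  rows 120-127 [x1,x2,x3,x4=1111]: 11111111  (ones: 8)
Count of 1-rows = 4+8+4+8+4+8+4+8+4+8+4+8+4+8+4+8 = 96

96


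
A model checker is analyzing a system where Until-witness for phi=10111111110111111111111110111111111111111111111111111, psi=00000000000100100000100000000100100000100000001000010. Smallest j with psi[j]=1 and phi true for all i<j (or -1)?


(phi U psi) at 0: need smallest j with psi[j]=1 and phi[i]=1 for all i in [0,j).
Scan from step 0:
  step 0: phi=1, psi=0 -> continue
  step 1: phi=0 -> phi-prefix broken from here
  step 11: psi=1 but phi already failed -> not a witness
  step 14: psi=1 but phi already failed -> not a witness
  step 20: psi=1 but phi already failed -> not a witness
  step 29: psi=1 but phi already failed -> not a witness
  step 32: psi=1 but phi already failed -> not a witness
  step 38: psi=1 but phi already failed -> not a witness
  step 46: psi=1 but phi already failed -> not a witness
  step 51: psi=1 but phi already failed -> not a witness
  end of trace: no witness -> -1
Witness step = -1

-1


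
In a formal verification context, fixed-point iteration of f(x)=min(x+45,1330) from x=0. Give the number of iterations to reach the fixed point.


Step 1: x=0, cap=1330, increment=45
Step 2: x grows by 45 each step until capped at 1330; fixed point is x=1330
Step 3: iterations = ceil(1330/45) = 30

30


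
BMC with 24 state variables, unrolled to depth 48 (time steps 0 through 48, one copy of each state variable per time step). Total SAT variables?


BMC unrolls to depth k, creating one copy of each state var for steps 0..k.
Step count = 48 + 1 = 49 (steps 0 through 48)
Vars per step = 24
Total = 24 * 49 = 1176

1176


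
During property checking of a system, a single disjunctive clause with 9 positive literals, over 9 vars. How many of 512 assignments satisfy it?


Step 1: Total=2^9=512
Step 2: Unsat when all 9 false: 2^0=1
Step 3: Sat=512-1=511

511


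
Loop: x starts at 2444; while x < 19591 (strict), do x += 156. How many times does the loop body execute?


Step 1: x goes from 2444 toward 19591 by 156; the body runs while x<19591, so iterations = ceil((bound-start)/step)
Step 2: Distance=17147
Step 3: ceil(17147/156)=110

110


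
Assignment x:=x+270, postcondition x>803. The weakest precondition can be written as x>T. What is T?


Formula: wp(x:=E, P) = P[E/x] (substitute E for x in postcondition)
Step 1: Postcondition: x>803
Step 2: Substitute x+270 for x: x+270>803
Step 3: Solve for x: x > 803-270 = 533

533


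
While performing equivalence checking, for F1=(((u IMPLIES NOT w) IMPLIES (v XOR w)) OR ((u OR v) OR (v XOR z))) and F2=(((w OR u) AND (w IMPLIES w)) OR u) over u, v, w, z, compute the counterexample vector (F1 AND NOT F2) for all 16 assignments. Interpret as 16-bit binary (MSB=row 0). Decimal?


F1 = (((u IMPLIES NOT w) IMPLIES (v XOR w)) OR ((u OR v) OR (v XOR z)))
F2 = (((w OR u) AND (w IMPLIES w)) OR u)
Counterexample to F1=>F2 is where F1=1 and F2=0.
Evaluate each row (bits = u,v,w,z, MSB first):
  row 0 [0000]: F1=0 F2=0 -> F1&~F2 -> 0
  row 1 [0001]: F1=1 F2=0 -> F1&~F2 -> 1
  row 2 [0010]: F1=1 F2=1 -> F1&~F2 -> 0
  row 3 [0011]: F1=1 F2=1 -> F1&~F2 -> 0
  row 4 [0100]: F1=1 F2=0 -> F1&~F2 -> 1
  row 5 [0101]: F1=1 F2=0 -> F1&~F2 -> 1
  row 6 [0110]: F1=1 F2=1 -> F1&~F2 -> 0
  row 7 [0111]: F1=1 F2=1 -> F1&~F2 -> 0
  row 8 [1000]: F1=1 F2=1 -> F1&~F2 -> 0
  row 9 [1001]: F1=1 F2=1 -> F1&~F2 -> 0
  row 10 [1010]: F1=1 F2=1 -> F1&~F2 -> 0
  row 11 [1011]: F1=1 F2=1 -> F1&~F2 -> 0
  row 12 [1100]: F1=1 F2=1 -> F1&~F2 -> 0
  row 13 [1101]: F1=1 F2=1 -> F1&~F2 -> 0
  row 14 [1110]: F1=1 F2=1 -> F1&~F2 -> 0
  row 15 [1111]: F1=1 F2=1 -> F1&~F2 -> 0
Full result column, 4 rows per line (u,v fixed per line; w,z runs 00..11 left to right):
  rows 0-3 [u,v=00]: 0100  = hex 4
  rows 4-7 [u,v=01]: 1100  = hex C
  rows 8-11 [u,v=10]: 0000  = hex 0
  rows 12-15 [u,v=11]: 0000  = hex 0
Counterexample vector (row 0 .. row 15) = 0100110000000000
Output column grouped in 4s = 0100 1100 0000 0000 = 0x4C00
Convert to decimal digit by digit (value = value*16 + digit):
  4 -> 4
  4*16 + 12 (C) = 76
  76*16 + 0 = 1216
  1216*16 + 0 = 19456
Decimal = 19456

19456


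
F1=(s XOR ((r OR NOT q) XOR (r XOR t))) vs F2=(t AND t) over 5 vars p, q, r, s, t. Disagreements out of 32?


F1 = (s XOR ((r OR NOT q) XOR (r XOR t)))
F2 = (t AND t)
Evaluate both on each of 32 rows (bits = p,q,r,s,t):
  row 0 [00000]: F1=1 F2=0 (differ) -> 1
  row 1 [00001]: F1=0 F2=1 (differ) -> 1
  row 2 [00010]: F1=0 F2=0 -> 0
  row 3 [00011]: F1=1 F2=1 -> 0
  row 4 [00100]: F1=0 F2=0 -> 0
  row 5 [00101]: F1=1 F2=1 -> 0
  row 6 [00110]: F1=1 F2=0 (differ) -> 1
  row 7 [00111]: F1=0 F2=1 (differ) -> 1
  row 8 [01000]: F1=0 F2=0 -> 0
  row 9 [01001]: F1=1 F2=1 -> 0
  row 10 [01010]: F1=1 F2=0 (differ) -> 1
  row 11 [01011]: F1=0 F2=1 (differ) -> 1
  row 12 [01100]: F1=0 F2=0 -> 0
  row 13 [01101]: F1=1 F2=1 -> 0
  row 14 [01110]: F1=1 F2=0 (differ) -> 1
  row 15 [01111]: F1=0 F2=1 (differ) -> 1
  row 16 [10000]: F1=1 F2=0 (differ) -> 1
  row 17 [10001]: F1=0 F2=1 (differ) -> 1
  row 18 [10010]: F1=0 F2=0 -> 0
  row 19 [10011]: F1=1 F2=1 -> 0
  row 20 [10100]: F1=0 F2=0 -> 0
  row 21 [10101]: F1=1 F2=1 -> 0
  row 22 [10110]: F1=1 F2=0 (differ) -> 1
  row 23 [10111]: F1=0 F2=1 (differ) -> 1
  row 24 [11000]: F1=0 F2=0 -> 0
  row 25 [11001]: F1=1 F2=1 -> 0
  row 26 [11010]: F1=1 F2=0 (differ) -> 1
  row 27 [11011]: F1=0 F2=1 (differ) -> 1
  row 28 [11100]: F1=0 F2=0 -> 0
  row 29 [11101]: F1=1 F2=1 -> 0
  row 30 [11110]: F1=1 F2=0 (differ) -> 1
  row 31 [11111]: F1=0 F2=1 (differ) -> 1
Full result column, 8 rows per line (p,q fixed per line; r,s,t runs 000..111 left to right):
  rows 0-7 [p,q=00]: 11000011  (ones: 4)
  rows 8-15 [p,q=01]: 00110011  (ones: 4)
  rows 16-23 [p,q=10]: 11000011  (ones: 4)
  rows 24-31 [p,q=11]: 00110011  (ones: 4)
Disagreements = 4+4+4+4 = 16

16


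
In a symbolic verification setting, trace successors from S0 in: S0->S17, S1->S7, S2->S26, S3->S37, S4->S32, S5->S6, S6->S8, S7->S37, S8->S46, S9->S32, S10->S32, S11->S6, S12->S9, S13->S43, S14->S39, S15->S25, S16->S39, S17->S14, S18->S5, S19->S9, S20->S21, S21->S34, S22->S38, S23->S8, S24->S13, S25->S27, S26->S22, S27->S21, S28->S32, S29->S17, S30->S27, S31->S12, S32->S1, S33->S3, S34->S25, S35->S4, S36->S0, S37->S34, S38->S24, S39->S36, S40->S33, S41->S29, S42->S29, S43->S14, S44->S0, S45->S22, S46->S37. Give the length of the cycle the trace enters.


Trace from S0 until a state repeats:
  S0 -> S17 -> S14 -> S39 -> S36 -> S0
S0 first seen at step 0, revisited at step 5.
Cycle length = 5 - 0 = 5

5


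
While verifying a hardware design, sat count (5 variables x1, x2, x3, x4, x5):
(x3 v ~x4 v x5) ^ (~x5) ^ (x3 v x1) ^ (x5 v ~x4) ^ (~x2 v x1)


CNF with 5 clauses over 5 vars (32 assignments).
An assignment satisfies CNF iff every clause has >=1 true literal.
Check each row (bits = x1,x2,x3,x4,x5; clause T/F shown):
  row 0 [00000]: clauses=TTFTT -> 0
  row 1 [00001]: clauses=TFFTT -> 0
  row 2 [00010]: clauses=FTFFT -> 0
  row 3 [00011]: clauses=TFFTT -> 0
  row 4 [00100]: clauses=TTTTT -> 1
  row 5 [00101]: clauses=TFTTT -> 0
  row 6 [00110]: clauses=TTTFT -> 0
  row 7 [00111]: clauses=TFTTT -> 0
  row 8 [01000]: clauses=TTFTF -> 0
  row 9 [01001]: clauses=TFFTF -> 0
  row 10 [01010]: clauses=FTFFF -> 0
  row 11 [01011]: clauses=TFFTF -> 0
  row 12 [01100]: clauses=TTTTF -> 0
  row 13 [01101]: clauses=TFTTF -> 0
  row 14 [01110]: clauses=TTTFF -> 0
  row 15 [01111]: clauses=TFTTF -> 0
  row 16 [10000]: clauses=TTTTT -> 1
  row 17 [10001]: clauses=TFTTT -> 0
  row 18 [10010]: clauses=FTTFT -> 0
  row 19 [10011]: clauses=TFTTT -> 0
  row 20 [10100]: clauses=TTTTT -> 1
  row 21 [10101]: clauses=TFTTT -> 0
  row 22 [10110]: clauses=TTTFT -> 0
  row 23 [10111]: clauses=TFTTT -> 0
  row 24 [11000]: clauses=TTTTT -> 1
  row 25 [11001]: clauses=TFTTT -> 0
  row 26 [11010]: clauses=FTTFT -> 0
  row 27 [11011]: clauses=TFTTT -> 0
  row 28 [11100]: clauses=TTTTT -> 1
  row 29 [11101]: clauses=TFTTT -> 0
  row 30 [11110]: clauses=TTTFT -> 0
  row 31 [11111]: clauses=TFTTT -> 0
Full result column, 8 rows per line (x1,x2 fixed per line; x3,x4,x5 runs 000..111 left to right):
  rows 0-7 [x1,x2=00]: 00001000  (ones: 1)
  rows 8-15 [x1,x2=01]: 00000000  (ones: 0)
  rows 16-23 [x1,x2=10]: 10001000  (ones: 2)
  rows 24-31 [x1,x2=11]: 10001000  (ones: 2)
Satisfying assignments = 1+0+2+2 = 5

5


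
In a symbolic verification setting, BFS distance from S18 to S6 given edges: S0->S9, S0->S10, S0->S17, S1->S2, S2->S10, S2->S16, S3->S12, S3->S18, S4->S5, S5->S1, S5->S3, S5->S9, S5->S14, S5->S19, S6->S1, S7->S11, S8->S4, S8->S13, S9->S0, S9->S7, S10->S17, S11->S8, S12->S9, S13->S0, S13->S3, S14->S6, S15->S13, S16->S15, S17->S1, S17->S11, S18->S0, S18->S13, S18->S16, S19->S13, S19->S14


BFS layer-by-layer from S18:
  dist 0: {S18}
  dist 1: {S0, S13, S16}
  dist 2: {S3, S9, S10, S15, S17}
  dist 3: {S1, S7, S11, S12}
  dist 4: {S2, S8}
  dist 5: {S4}
  dist 6: {S5}
  dist 7: {S14, S19}
  dist 8: {S6}
  -> S6 reached at distance 8
Shortest path length = 8

8


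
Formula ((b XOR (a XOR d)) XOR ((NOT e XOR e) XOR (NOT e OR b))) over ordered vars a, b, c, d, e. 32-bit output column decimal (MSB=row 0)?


Formula: ((b XOR (a XOR d)) XOR ((NOT e XOR e) XOR (NOT e OR b))) over a, b, c, d, e (32 rows)
Evaluate each row (bits = a,b,c,d,e, MSB first):
  row 0 [00000]: ((0 XOR (0 XOR 0)) XOR ((NOT 0 XOR 0) XOR (NOT 0 OR 0))) -> 0
  row 1 [00001]: ((0 XOR (0 XOR 0)) XOR ((NOT 1 XOR 1) XOR (NOT 1 OR 0))) -> 1
  row 2 [00010]: ((0 XOR (0 XOR 1)) XOR ((NOT 0 XOR 0) XOR (NOT 0 OR 0))) -> 1
  row 3 [00011]: ((0 XOR (0 XOR 1)) XOR ((NOT 1 XOR 1) XOR (NOT 1 OR 0))) -> 0
  row 4 [00100]: ((0 XOR (0 XOR 0)) XOR ((NOT 0 XOR 0) XOR (NOT 0 OR 0))) -> 0
  row 5 [00101]: ((0 XOR (0 XOR 0)) XOR ((NOT 1 XOR 1) XOR (NOT 1 OR 0))) -> 1
  row 6 [00110]: ((0 XOR (0 XOR 1)) XOR ((NOT 0 XOR 0) XOR (NOT 0 OR 0))) -> 1
  row 7 [00111]: ((0 XOR (0 XOR 1)) XOR ((NOT 1 XOR 1) XOR (NOT 1 OR 0))) -> 0
  row 8 [01000]: ((1 XOR (0 XOR 0)) XOR ((NOT 0 XOR 0) XOR (NOT 0 OR 1))) -> 1
  row 9 [01001]: ((1 XOR (0 XOR 0)) XOR ((NOT 1 XOR 1) XOR (NOT 1 OR 1))) -> 1
  row 10 [01010]: ((1 XOR (0 XOR 1)) XOR ((NOT 0 XOR 0) XOR (NOT 0 OR 1))) -> 0
  row 11 [01011]: ((1 XOR (0 XOR 1)) XOR ((NOT 1 XOR 1) XOR (NOT 1 OR 1))) -> 0
  row 12 [01100]: ((1 XOR (0 XOR 0)) XOR ((NOT 0 XOR 0) XOR (NOT 0 OR 1))) -> 1
  row 13 [01101]: ((1 XOR (0 XOR 0)) XOR ((NOT 1 XOR 1) XOR (NOT 1 OR 1))) -> 1
  row 14 [01110]: ((1 XOR (0 XOR 1)) XOR ((NOT 0 XOR 0) XOR (NOT 0 OR 1))) -> 0
  row 15 [01111]: ((1 XOR (0 XOR 1)) XOR ((NOT 1 XOR 1) XOR (NOT 1 OR 1))) -> 0
  row 16 [10000]: ((0 XOR (1 XOR 0)) XOR ((NOT 0 XOR 0) XOR (NOT 0 OR 0))) -> 1
  row 17 [10001]: ((0 XOR (1 XOR 0)) XOR ((NOT 1 XOR 1) XOR (NOT 1 OR 0))) -> 0
  row 18 [10010]: ((0 XOR (1 XOR 1)) XOR ((NOT 0 XOR 0) XOR (NOT 0 OR 0))) -> 0
  row 19 [10011]: ((0 XOR (1 XOR 1)) XOR ((NOT 1 XOR 1) XOR (NOT 1 OR 0))) -> 1
  row 20 [10100]: ((0 XOR (1 XOR 0)) XOR ((NOT 0 XOR 0) XOR (NOT 0 OR 0))) -> 1
  row 21 [10101]: ((0 XOR (1 XOR 0)) XOR ((NOT 1 XOR 1) XOR (NOT 1 OR 0))) -> 0
  row 22 [10110]: ((0 XOR (1 XOR 1)) XOR ((NOT 0 XOR 0) XOR (NOT 0 OR 0))) -> 0
  row 23 [10111]: ((0 XOR (1 XOR 1)) XOR ((NOT 1 XOR 1) XOR (NOT 1 OR 0))) -> 1
  row 24 [11000]: ((1 XOR (1 XOR 0)) XOR ((NOT 0 XOR 0) XOR (NOT 0 OR 1))) -> 0
  row 25 [11001]: ((1 XOR (1 XOR 0)) XOR ((NOT 1 XOR 1) XOR (NOT 1 OR 1))) -> 0
  row 26 [11010]: ((1 XOR (1 XOR 1)) XOR ((NOT 0 XOR 0) XOR (NOT 0 OR 1))) -> 1
  row 27 [11011]: ((1 XOR (1 XOR 1)) XOR ((NOT 1 XOR 1) XOR (NOT 1 OR 1))) -> 1
  row 28 [11100]: ((1 XOR (1 XOR 0)) XOR ((NOT 0 XOR 0) XOR (NOT 0 OR 1))) -> 0
  row 29 [11101]: ((1 XOR (1 XOR 0)) XOR ((NOT 1 XOR 1) XOR (NOT 1 OR 1))) -> 0
  row 30 [11110]: ((1 XOR (1 XOR 1)) XOR ((NOT 0 XOR 0) XOR (NOT 0 OR 1))) -> 1
  row 31 [11111]: ((1 XOR (1 XOR 1)) XOR ((NOT 1 XOR 1) XOR (NOT 1 OR 1))) -> 1
Full result column, 4 rows per line (a,b,c fixed per line; d,e runs 00..11 left to right):
  rows 0-3 [a,b,c=000]: 0110  = hex 6
  rows 4-7 [a,b,c=001]: 0110  = hex 6
  rows 8-11 [a,b,c=010]: 1100  = hex C
  rows 12-15 [a,b,c=011]: 1100  = hex C
  rows 16-19 [a,b,c=100]: 1001  = hex 9
  rows 20-23 [a,b,c=101]: 1001  = hex 9
  rows 24-27 [a,b,c=110]: 0011  = hex 3
  rows 28-31 [a,b,c=111]: 0011  = hex 3
Output column (row 0 .. row 31) = 01100110110011001001100100110011
Output column grouped in 4s = 0110 0110 1100 1100 1001 1001 0011 0011 = 0x66CC9933
Convert to decimal digit by digit (value = value*16 + digit):
  6 -> 6
  6*16 + 6 = 102
  102*16 + 12 (C) = 1644
  1644*16 + 12 (C) = 26316
  26316*16 + 9 = 421065
  421065*16 + 9 = 6737049
  6737049*16 + 3 = 107792787
  107792787*16 + 3 = 1724684595
Decimal = 1724684595

1724684595


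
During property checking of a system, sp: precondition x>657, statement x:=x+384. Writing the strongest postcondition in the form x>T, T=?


Formula: sp(P, x:=E) = exists old_x. (x = E[old_x/x]) AND P[old_x/x] (old_x is the value of x before the assignment; eliminate old_x by solving x = E[old_x/x] for old_x)
Step 1: Precondition P: x>657, i.e. old_x > 657
Step 2: Assignment gives x = old_x + 384, so old_x = x - 384
Step 3: Substitute into P: x - 384 > 657
Step 4: Simplify: x > 657+384 = 1041

1041


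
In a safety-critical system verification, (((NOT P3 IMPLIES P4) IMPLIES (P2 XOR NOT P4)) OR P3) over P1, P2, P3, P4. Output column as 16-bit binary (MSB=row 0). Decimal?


Formula: (((NOT P3 IMPLIES P4) IMPLIES (P2 XOR NOT P4)) OR P3) over P1, P2, P3, P4 (16 rows)
Evaluate each row (bits = P1,P2,P3,P4, MSB first):
  row 0 [0000]: (((NOT 0 IMPLIES 0) IMPLIES (0 XOR NOT 0)) OR 0) -> 1
  row 1 [0001]: (((NOT 0 IMPLIES 1) IMPLIES (0 XOR NOT 1)) OR 0) -> 0
  row 2 [0010]: (((NOT 1 IMPLIES 0) IMPLIES (0 XOR NOT 0)) OR 1) -> 1
  row 3 [0011]: (((NOT 1 IMPLIES 1) IMPLIES (0 XOR NOT 1)) OR 1) -> 1
  row 4 [0100]: (((NOT 0 IMPLIES 0) IMPLIES (1 XOR NOT 0)) OR 0) -> 1
  row 5 [0101]: (((NOT 0 IMPLIES 1) IMPLIES (1 XOR NOT 1)) OR 0) -> 1
  row 6 [0110]: (((NOT 1 IMPLIES 0) IMPLIES (1 XOR NOT 0)) OR 1) -> 1
  row 7 [0111]: (((NOT 1 IMPLIES 1) IMPLIES (1 XOR NOT 1)) OR 1) -> 1
  row 8 [1000]: (((NOT 0 IMPLIES 0) IMPLIES (0 XOR NOT 0)) OR 0) -> 1
  row 9 [1001]: (((NOT 0 IMPLIES 1) IMPLIES (0 XOR NOT 1)) OR 0) -> 0
  row 10 [1010]: (((NOT 1 IMPLIES 0) IMPLIES (0 XOR NOT 0)) OR 1) -> 1
  row 11 [1011]: (((NOT 1 IMPLIES 1) IMPLIES (0 XOR NOT 1)) OR 1) -> 1
  row 12 [1100]: (((NOT 0 IMPLIES 0) IMPLIES (1 XOR NOT 0)) OR 0) -> 1
  row 13 [1101]: (((NOT 0 IMPLIES 1) IMPLIES (1 XOR NOT 1)) OR 0) -> 1
  row 14 [1110]: (((NOT 1 IMPLIES 0) IMPLIES (1 XOR NOT 0)) OR 1) -> 1
  row 15 [1111]: (((NOT 1 IMPLIES 1) IMPLIES (1 XOR NOT 1)) OR 1) -> 1
Full result column, 4 rows per line (P1,P2 fixed per line; P3,P4 runs 00..11 left to right):
  rows 0-3 [P1,P2=00]: 1011  = hex B
  rows 4-7 [P1,P2=01]: 1111  = hex F
  rows 8-11 [P1,P2=10]: 1011  = hex B
  rows 12-15 [P1,P2=11]: 1111  = hex F
Output column (row 0 .. row 15) = 1011111110111111
Output column grouped in 4s = 1011 1111 1011 1111 = 0xBFBF
Convert to decimal digit by digit (value = value*16 + digit):
  B -> 11
  11*16 + 15 (F) = 191
  191*16 + 11 (B) = 3067
  3067*16 + 15 (F) = 49087
Decimal = 49087

49087


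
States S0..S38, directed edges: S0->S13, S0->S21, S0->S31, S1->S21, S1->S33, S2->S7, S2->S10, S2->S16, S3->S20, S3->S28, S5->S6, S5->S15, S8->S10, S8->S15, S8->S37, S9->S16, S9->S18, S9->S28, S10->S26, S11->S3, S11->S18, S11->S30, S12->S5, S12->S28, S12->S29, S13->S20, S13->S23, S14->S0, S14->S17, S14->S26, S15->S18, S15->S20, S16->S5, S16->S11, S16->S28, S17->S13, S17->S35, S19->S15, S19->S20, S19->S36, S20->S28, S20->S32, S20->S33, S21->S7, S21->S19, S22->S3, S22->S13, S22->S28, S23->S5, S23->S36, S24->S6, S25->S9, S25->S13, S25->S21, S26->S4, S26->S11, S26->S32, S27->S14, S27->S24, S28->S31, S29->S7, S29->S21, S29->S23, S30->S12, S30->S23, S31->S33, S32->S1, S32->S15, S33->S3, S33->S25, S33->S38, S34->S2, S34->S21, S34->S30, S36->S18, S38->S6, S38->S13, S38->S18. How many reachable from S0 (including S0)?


BFS from S0:
  layer 0: {S0}
  layer 1: {S13, S21, S31}
  layer 2: {S7, S19, S20, S23, S33}
  layer 3: {S3, S5, S15, S25, S28, S32, S36, S38}
  layer 4: {S1, S6, S9, S18}
  layer 5: {S16}
  layer 6: {S11}
  layer 7: {S30}
  layer 8: {S12}
  layer 9: {S29}
Reachable set: {S0, S1, S3, S5, S6, S7, S9, S11, S12, S13, S15, S16, S18, S19, S20, S21, S23, S25, S28, S29, S30, S31, S32, S33, S36, S38}
Count = 26

26


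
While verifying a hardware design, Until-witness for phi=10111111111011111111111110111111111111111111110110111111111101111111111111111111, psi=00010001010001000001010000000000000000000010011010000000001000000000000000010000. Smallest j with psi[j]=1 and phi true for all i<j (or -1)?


(phi U psi) at 0: need smallest j with psi[j]=1 and phi[i]=1 for all i in [0,j).
Scan from step 0:
  step 0: phi=1, psi=0 -> continue
  step 1: phi=0 -> phi-prefix broken from here
  step 3: psi=1 but phi already failed -> not a witness
  step 7: psi=1 but phi already failed -> not a witness
  step 9: psi=1 but phi already failed -> not a witness
  step 13: psi=1 but phi already failed -> not a witness
  step 19: psi=1 but phi already failed -> not a witness
  step 21: psi=1 but phi already failed -> not a witness
  step 42: psi=1 but phi already failed -> not a witness
  step 45: psi=1 but phi already failed -> not a witness
  step 46: psi=1 but phi already failed -> not a witness
  step 48: psi=1 but phi already failed -> not a witness
  step 58: psi=1 but phi already failed -> not a witness
  step 75: psi=1 but phi already failed -> not a witness
  end of trace: no witness -> -1
Witness step = -1

-1


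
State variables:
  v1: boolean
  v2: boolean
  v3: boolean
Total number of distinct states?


State space = product of domain sizes of all variables.
Domain sizes:
  v1 (boolean): 2
  v2 (boolean): 2
  v3 (boolean): 2
Product = 2 * 2 * 2 = 8

8


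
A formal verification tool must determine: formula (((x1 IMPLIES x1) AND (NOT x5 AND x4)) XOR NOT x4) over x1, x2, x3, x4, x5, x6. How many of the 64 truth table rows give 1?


Formula: (((x1 IMPLIES x1) AND (NOT x5 AND x4)) XOR NOT x4) over 6 vars (64 rows)
Evaluate each row (x1, x2, x3, x4, x5, x6 as bits, MSB first):
  row 0 [000000]: (((0 IMPLIES 0) AND (NOT 0 AND 0)) XOR NOT 0) -> 1
  row 1 [000001]: (((0 IMPLIES 0) AND (NOT 0 AND 0)) XOR NOT 0) -> 1
  row 2 [000010]: (((0 IMPLIES 0) AND (NOT 1 AND 0)) XOR NOT 0) -> 1
  row 3 [000011]: (((0 IMPLIES 0) AND (NOT 1 AND 0)) XOR NOT 0) -> 1
  row 4 [000100]: (((0 IMPLIES 0) AND (NOT 0 AND 1)) XOR NOT 1) -> 1
  (every remaining row is evaluated the same way; all 64 results are listed next)
Full result column, 8 rows per line (x1,x2,x3 fixed per line; x4,x5,x6 runs 000..111 left to right):
  rows 0-7 [x1,x2,x3=000]: 11111100  (ones: 6)
  rows 8-15 [x1,x2,x3=001]: 11111100  (ones: 6)
  rows 16-23 [x1,x2,x3=010]: 11111100  (ones: 6)
  rows 24-31 [x1,x2,x3=011]: 11111100  (ones: 6)
  rows 32-39 [x1,x2,x3=100]: 11111100  (ones: 6)
  rows 40-47 [x1,x2,x3=101]: 11111100  (ones: 6)
  rows 48-55 [x1,x2,x3=110]: 11111100  (ones: 6)
  rows 56-63 [x1,x2,x3=111]: 11111100  (ones: 6)
Count of 1-rows = 6+6+6+6+6+6+6+6 = 48

48


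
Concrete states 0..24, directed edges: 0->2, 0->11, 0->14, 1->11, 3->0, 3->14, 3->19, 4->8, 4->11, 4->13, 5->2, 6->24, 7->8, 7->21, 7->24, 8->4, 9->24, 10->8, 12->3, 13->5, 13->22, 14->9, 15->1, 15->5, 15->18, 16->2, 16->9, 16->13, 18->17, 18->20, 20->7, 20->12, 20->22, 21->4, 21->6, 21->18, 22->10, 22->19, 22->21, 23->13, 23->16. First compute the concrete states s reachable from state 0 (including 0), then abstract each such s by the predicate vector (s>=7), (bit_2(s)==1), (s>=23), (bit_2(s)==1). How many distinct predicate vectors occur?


BFS from 0:
Concrete reachable: {0, 2, 9, 11, 14, 24}
Abstract via predicates (s>=7), (bit_2(s)==1), (s>=23), (bit_2(s)==1):
  (0,0,0,0) <- {0, 2}
  (1,0,0,0) <- {9, 11}
  (1,0,1,0) <- {24}
  (1,1,0,1) <- {14}
Distinct abstract states = 4

4


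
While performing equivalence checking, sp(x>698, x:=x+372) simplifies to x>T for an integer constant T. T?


Formula: sp(P, x:=E) = exists old_x. (x = E[old_x/x]) AND P[old_x/x] (old_x is the value of x before the assignment; eliminate old_x by solving x = E[old_x/x] for old_x)
Step 1: Precondition P: x>698, i.e. old_x > 698
Step 2: Assignment gives x = old_x + 372, so old_x = x - 372
Step 3: Substitute into P: x - 372 > 698
Step 4: Simplify: x > 698+372 = 1070

1070


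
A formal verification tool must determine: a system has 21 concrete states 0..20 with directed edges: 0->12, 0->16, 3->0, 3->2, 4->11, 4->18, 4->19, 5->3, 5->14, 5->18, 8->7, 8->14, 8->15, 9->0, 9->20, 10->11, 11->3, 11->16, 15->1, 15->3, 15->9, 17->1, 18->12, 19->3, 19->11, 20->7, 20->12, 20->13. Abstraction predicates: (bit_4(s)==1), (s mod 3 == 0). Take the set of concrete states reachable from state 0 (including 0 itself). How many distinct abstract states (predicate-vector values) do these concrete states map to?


BFS from 0:
Concrete reachable: {0, 12, 16}
Abstract via predicates (bit_4(s)==1), (s mod 3 == 0):
  (0,1) <- {0, 12}
  (1,0) <- {16}
Distinct abstract states = 2

2


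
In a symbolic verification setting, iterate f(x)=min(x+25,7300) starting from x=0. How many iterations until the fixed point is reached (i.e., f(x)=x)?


Step 1: x=0, cap=7300, increment=25
Step 2: x grows by 25 each step until capped at 7300; fixed point is x=7300
Step 3: iterations = ceil(7300/25) = 292

292


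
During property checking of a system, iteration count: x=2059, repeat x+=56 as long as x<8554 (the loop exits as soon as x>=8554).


Step 1: x goes from 2059 toward 8554 by 56; the body runs while x<8554, so iterations = ceil((bound-start)/step)
Step 2: Distance=6495
Step 3: ceil(6495/56)=116

116


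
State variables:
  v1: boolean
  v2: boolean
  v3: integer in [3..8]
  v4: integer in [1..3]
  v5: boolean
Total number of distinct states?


State space = product of domain sizes of all variables.
Domain sizes:
  v1 (boolean): 2
  v2 (boolean): 2
  v3 (integer in [3..8]): 6
  v4 (integer in [1..3]): 3
  v5 (boolean): 2
Product = 2 * 2 * 6 * 3 * 2 = 144

144


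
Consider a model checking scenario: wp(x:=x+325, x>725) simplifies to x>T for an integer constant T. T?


Formula: wp(x:=E, P) = P[E/x] (substitute E for x in postcondition)
Step 1: Postcondition: x>725
Step 2: Substitute x+325 for x: x+325>725
Step 3: Solve for x: x > 725-325 = 400

400


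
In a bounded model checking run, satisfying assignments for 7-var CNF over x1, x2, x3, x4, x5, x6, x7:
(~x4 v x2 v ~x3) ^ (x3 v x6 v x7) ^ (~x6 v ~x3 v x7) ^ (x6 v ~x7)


CNF with 4 clauses over 7 vars (128 assignments).
An assignment satisfies CNF iff every clause has >=1 true literal.
Check each row (bits = x1,x2,x3,x4,x5,x6,x7; clause T/F shown):
  row 0 [0000000]: clauses=TFTT -> 0
  row 1 [0000001]: clauses=TTTF -> 0
  row 2 [0000010]: clauses=TTTT -> 1
  row 3 [0000011]: clauses=TTTT -> 1
  row 4 [0000100]: clauses=TFTT -> 0
  (every remaining row is evaluated the same way; all 128 results are listed next)
Full result column, 8 rows per line (x1,x2,x3,x4 fixed per line; x5,x6,x7 runs 000..111 left to right):
  rows 0-7 [x1,x2,x3,x4=0000]: 00110011  (ones: 4)
  rows 8-15 [x1,x2,x3,x4=0001]: 00110011  (ones: 4)
  rows 16-23 [x1,x2,x3,x4=0010]: 10011001  (ones: 4)
  rows 24-31 [x1,x2,x3,x4=0011]: 00000000  (ones: 0)
  rows 32-39 [x1,x2,x3,x4=0100]: 00110011  (ones: 4)
  rows 40-47 [x1,x2,x3,x4=0101]: 00110011  (ones: 4)
  rows 48-55 [x1,x2,x3,x4=0110]: 10011001  (ones: 4)
  rows 56-63 [x1,x2,x3,x4=0111]: 10011001  (ones: 4)
  rows 64-71 [x1,x2,x3,x4=1000]: 00110011  (ones: 4)
  rows 72-79 [x1,x2,x3,x4=1001]: 00110011  (ones: 4)
  rows 80-87 [x1,x2,x3,x4=1010]: 10011001  (ones: 4)
  rows 88-95 [x1,x2,x3,x4=1011]: 00000000  (ones: 0)
  rows 96-103 [x1,x2,x3,x4=1100]: 00110011  (ones: 4)
  rows 104-111 [x1,x2,x3,x4=1101]: 00110011  (ones: 4)
  rows 112-119 [x1,x2,x3,x4=1110]: 10011001  (ones: 4)
  rows 120-127 [x1,x2,x3,x4=1111]: 10011001  (ones: 4)
Satisfying assignments = 4+4+4+0+4+4+4+4+4+4+4+0+4+4+4+4 = 56

56


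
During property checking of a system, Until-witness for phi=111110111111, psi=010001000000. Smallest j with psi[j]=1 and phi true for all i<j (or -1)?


(phi U psi) at 0: need smallest j with psi[j]=1 and phi[i]=1 for all i in [0,j).
Scan from step 0:
  step 0: phi=1, psi=0 -> continue
  step 1: psi=1 and phi held for [0,1) -> witness found
Witness step = 1

1


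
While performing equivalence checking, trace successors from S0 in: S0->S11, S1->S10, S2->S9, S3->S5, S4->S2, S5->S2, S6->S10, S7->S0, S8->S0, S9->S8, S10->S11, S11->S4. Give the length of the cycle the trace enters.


Trace from S0 until a state repeats:
  S0 -> S11 -> S4 -> S2 -> S9 -> S8 -> S0
S0 first seen at step 0, revisited at step 6.
Cycle length = 6 - 0 = 6

6


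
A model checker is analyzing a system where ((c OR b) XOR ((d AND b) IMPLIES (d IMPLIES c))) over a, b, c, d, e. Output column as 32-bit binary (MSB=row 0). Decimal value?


Formula: ((c OR b) XOR ((d AND b) IMPLIES (d IMPLIES c))) over a, b, c, d, e (32 rows)
Evaluate each row (bits = a,b,c,d,e, MSB first):
  row 0 [00000]: ((0 OR 0) XOR ((0 AND 0) IMPLIES (0 IMPLIES 0))) -> 1
  row 1 [00001]: ((0 OR 0) XOR ((0 AND 0) IMPLIES (0 IMPLIES 0))) -> 1
  row 2 [00010]: ((0 OR 0) XOR ((1 AND 0) IMPLIES (1 IMPLIES 0))) -> 1
  row 3 [00011]: ((0 OR 0) XOR ((1 AND 0) IMPLIES (1 IMPLIES 0))) -> 1
  row 4 [00100]: ((1 OR 0) XOR ((0 AND 0) IMPLIES (0 IMPLIES 1))) -> 0
  row 5 [00101]: ((1 OR 0) XOR ((0 AND 0) IMPLIES (0 IMPLIES 1))) -> 0
  row 6 [00110]: ((1 OR 0) XOR ((1 AND 0) IMPLIES (1 IMPLIES 1))) -> 0
  row 7 [00111]: ((1 OR 0) XOR ((1 AND 0) IMPLIES (1 IMPLIES 1))) -> 0
  row 8 [01000]: ((0 OR 1) XOR ((0 AND 1) IMPLIES (0 IMPLIES 0))) -> 0
  row 9 [01001]: ((0 OR 1) XOR ((0 AND 1) IMPLIES (0 IMPLIES 0))) -> 0
  row 10 [01010]: ((0 OR 1) XOR ((1 AND 1) IMPLIES (1 IMPLIES 0))) -> 1
  row 11 [01011]: ((0 OR 1) XOR ((1 AND 1) IMPLIES (1 IMPLIES 0))) -> 1
  row 12 [01100]: ((1 OR 1) XOR ((0 AND 1) IMPLIES (0 IMPLIES 1))) -> 0
  row 13 [01101]: ((1 OR 1) XOR ((0 AND 1) IMPLIES (0 IMPLIES 1))) -> 0
  row 14 [01110]: ((1 OR 1) XOR ((1 AND 1) IMPLIES (1 IMPLIES 1))) -> 0
  row 15 [01111]: ((1 OR 1) XOR ((1 AND 1) IMPLIES (1 IMPLIES 1))) -> 0
  row 16 [10000]: ((0 OR 0) XOR ((0 AND 0) IMPLIES (0 IMPLIES 0))) -> 1
  row 17 [10001]: ((0 OR 0) XOR ((0 AND 0) IMPLIES (0 IMPLIES 0))) -> 1
  row 18 [10010]: ((0 OR 0) XOR ((1 AND 0) IMPLIES (1 IMPLIES 0))) -> 1
  row 19 [10011]: ((0 OR 0) XOR ((1 AND 0) IMPLIES (1 IMPLIES 0))) -> 1
  row 20 [10100]: ((1 OR 0) XOR ((0 AND 0) IMPLIES (0 IMPLIES 1))) -> 0
  row 21 [10101]: ((1 OR 0) XOR ((0 AND 0) IMPLIES (0 IMPLIES 1))) -> 0
  row 22 [10110]: ((1 OR 0) XOR ((1 AND 0) IMPLIES (1 IMPLIES 1))) -> 0
  row 23 [10111]: ((1 OR 0) XOR ((1 AND 0) IMPLIES (1 IMPLIES 1))) -> 0
  row 24 [11000]: ((0 OR 1) XOR ((0 AND 1) IMPLIES (0 IMPLIES 0))) -> 0
  row 25 [11001]: ((0 OR 1) XOR ((0 AND 1) IMPLIES (0 IMPLIES 0))) -> 0
  row 26 [11010]: ((0 OR 1) XOR ((1 AND 1) IMPLIES (1 IMPLIES 0))) -> 1
  row 27 [11011]: ((0 OR 1) XOR ((1 AND 1) IMPLIES (1 IMPLIES 0))) -> 1
  row 28 [11100]: ((1 OR 1) XOR ((0 AND 1) IMPLIES (0 IMPLIES 1))) -> 0
  row 29 [11101]: ((1 OR 1) XOR ((0 AND 1) IMPLIES (0 IMPLIES 1))) -> 0
  row 30 [11110]: ((1 OR 1) XOR ((1 AND 1) IMPLIES (1 IMPLIES 1))) -> 0
  row 31 [11111]: ((1 OR 1) XOR ((1 AND 1) IMPLIES (1 IMPLIES 1))) -> 0
Full result column, 4 rows per line (a,b,c fixed per line; d,e runs 00..11 left to right):
  rows 0-3 [a,b,c=000]: 1111  = hex F
  rows 4-7 [a,b,c=001]: 0000  = hex 0
  rows 8-11 [a,b,c=010]: 0011  = hex 3
  rows 12-15 [a,b,c=011]: 0000  = hex 0
  rows 16-19 [a,b,c=100]: 1111  = hex F
  rows 20-23 [a,b,c=101]: 0000  = hex 0
  rows 24-27 [a,b,c=110]: 0011  = hex 3
  rows 28-31 [a,b,c=111]: 0000  = hex 0
Output column (row 0 .. row 31) = 11110000001100001111000000110000
Output column grouped in 4s = 1111 0000 0011 0000 1111 0000 0011 0000 = 0xF030F030
Convert to decimal digit by digit (value = value*16 + digit):
  F -> 15
  15*16 + 0 = 240
  240*16 + 3 = 3843
  3843*16 + 0 = 61488
  61488*16 + 15 (F) = 983823
  983823*16 + 0 = 15741168
  15741168*16 + 3 = 251858691
  251858691*16 + 0 = 4029739056
Decimal = 4029739056

4029739056
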